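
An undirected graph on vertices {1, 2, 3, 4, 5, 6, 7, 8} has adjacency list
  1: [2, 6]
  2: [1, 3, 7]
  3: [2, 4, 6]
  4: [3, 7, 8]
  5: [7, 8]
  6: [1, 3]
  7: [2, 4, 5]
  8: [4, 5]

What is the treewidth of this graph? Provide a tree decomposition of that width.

Treewidth 2.
One optimal decomposition is:
Bags: B1 = {1, 2, 6}  B2 = {2, 3, 6}  B3 = {2, 3, 7}  B4 = {3, 4, 7}  B5 = {4, 5, 7}  B6 = {4, 5, 8}
Tree: B1–B2, B2–B3, B3–B4, B4–B5, B5–B6

The largest bag has 3 vertices, giving width 2; this decomposition certifies tw(G) ≤ 2. Since 1–6–3–2–1 is a cycle in G, G is not acyclic. Forests are exactly the graphs of treewidth ≤ 1, so tw(G) ≥ 2. Therefore the treewidth is 2.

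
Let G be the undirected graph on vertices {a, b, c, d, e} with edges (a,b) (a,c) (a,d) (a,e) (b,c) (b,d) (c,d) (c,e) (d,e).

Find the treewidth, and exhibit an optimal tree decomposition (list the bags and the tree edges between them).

Treewidth 3.
One such decomposition:
Bags: B1 = {a, c, d, e}  B2 = {a, b, c, d}
Tree: B1–B2

Every bag has size at most 4, so the width is 4 − 1 = 3 and tw(G) ≤ 3. For the lower bound, the 4 vertices {a, c, d, e} are pairwise adjacent, and any tree decomposition puts a clique entirely inside one bag — forcing width ≥ 3. Hence tw(G) = 3 exactly.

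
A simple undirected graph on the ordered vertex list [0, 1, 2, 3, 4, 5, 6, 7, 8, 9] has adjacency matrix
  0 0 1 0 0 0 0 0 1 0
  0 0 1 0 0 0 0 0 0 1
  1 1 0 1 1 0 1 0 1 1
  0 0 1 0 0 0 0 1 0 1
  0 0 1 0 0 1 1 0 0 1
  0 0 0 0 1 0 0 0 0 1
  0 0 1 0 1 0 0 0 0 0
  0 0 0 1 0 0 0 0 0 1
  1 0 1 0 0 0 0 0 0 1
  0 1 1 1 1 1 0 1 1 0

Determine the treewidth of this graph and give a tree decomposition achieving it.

Treewidth 2.
Bags: B1 = {1, 2, 9}  B2 = {2, 3, 9}  B3 = {2, 4, 9}  B4 = {2, 4, 6}  B5 = {4, 5, 9}  B6 = {2, 8, 9}  B7 = {3, 7, 9}  B8 = {0, 2, 8}
Tree: B1–B2, B1–B3, B3–B4, B3–B5, B3–B6, B2–B7, B6–B8

Every bag has size at most 3, so the width is 3 − 1 = 2 and tw(G) ≤ 2. Conversely, {0, 2, 8} is a clique of size 3, and the vertices of any clique must share a bag in every tree decomposition; so some bag has ≥ 3 vertices and tw(G) ≥ 2. Combining the bounds, tw(G) = 2.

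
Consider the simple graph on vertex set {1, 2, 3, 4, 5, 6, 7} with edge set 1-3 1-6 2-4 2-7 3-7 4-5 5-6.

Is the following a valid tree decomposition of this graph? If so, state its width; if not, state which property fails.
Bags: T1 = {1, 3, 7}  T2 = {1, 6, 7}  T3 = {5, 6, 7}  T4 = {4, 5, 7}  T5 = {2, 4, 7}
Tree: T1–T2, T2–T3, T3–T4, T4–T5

Checking the three conditions: (i) the bags cover all of {1, 2, 3, 4, 5, 6, 7}; (ii) for each edge, some bag contains both endpoints; (iii) the bags containing any fixed vertex form a subtree. All hold, so the decomposition is valid with width 3 − 1 = 2.

Yes; width 2.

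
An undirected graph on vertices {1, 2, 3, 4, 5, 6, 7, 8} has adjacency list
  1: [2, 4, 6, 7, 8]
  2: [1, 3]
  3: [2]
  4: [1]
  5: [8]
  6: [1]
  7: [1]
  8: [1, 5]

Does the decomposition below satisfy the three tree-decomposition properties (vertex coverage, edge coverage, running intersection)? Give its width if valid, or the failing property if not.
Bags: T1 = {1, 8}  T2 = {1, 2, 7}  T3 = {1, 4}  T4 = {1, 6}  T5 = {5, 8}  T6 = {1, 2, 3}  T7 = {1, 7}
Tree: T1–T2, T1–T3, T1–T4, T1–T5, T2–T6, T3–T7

No — bags containing vertex 7 are not connected in the tree.

A tree decomposition must satisfy three properties: every vertex lies in some bag; for every edge, both endpoints lie together in some bag; and for every vertex, the bags containing it form a connected subtree. Here bags containing vertex 7 are not connected in the tree, so the decomposition is invalid.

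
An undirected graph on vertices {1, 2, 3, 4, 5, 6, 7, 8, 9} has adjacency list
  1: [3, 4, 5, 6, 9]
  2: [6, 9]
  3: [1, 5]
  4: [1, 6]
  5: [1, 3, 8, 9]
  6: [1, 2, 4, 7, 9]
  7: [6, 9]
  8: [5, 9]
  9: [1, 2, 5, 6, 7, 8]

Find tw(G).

2

A width-2 tree decomposition is:
Bags: B1 = {2, 6, 9}  B2 = {1, 6, 9}  B3 = {1, 5, 9}  B4 = {6, 7, 9}  B5 = {1, 3, 5}  B6 = {1, 4, 6}  B7 = {5, 8, 9}
Tree: B1–B2, B2–B3, B2–B4, B3–B5, B2–B6, B3–B7
Every bag has size at most 3, so the width is 3 − 1 = 2 and tw(G) ≤ 2. For the lower bound, the 3 vertices {5, 8, 9} are pairwise adjacent, and any tree decomposition puts a clique entirely inside one bag — forcing width ≥ 2. Therefore the treewidth is 2.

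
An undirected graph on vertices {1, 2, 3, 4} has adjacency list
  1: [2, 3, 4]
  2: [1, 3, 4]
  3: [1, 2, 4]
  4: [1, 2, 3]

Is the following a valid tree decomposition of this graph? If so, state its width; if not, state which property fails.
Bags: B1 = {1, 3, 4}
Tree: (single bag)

A tree decomposition must satisfy three properties: every vertex lies in some bag; for every edge, both endpoints lie together in some bag; and for every vertex, the bags containing it form a connected subtree. Here vertex 2 appears in no bag, so the decomposition is invalid.

No — vertex 2 appears in no bag.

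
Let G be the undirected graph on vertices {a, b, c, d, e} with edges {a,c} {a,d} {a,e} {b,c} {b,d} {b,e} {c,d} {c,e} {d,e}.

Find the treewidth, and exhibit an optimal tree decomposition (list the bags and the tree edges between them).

Each bag holds 4 vertices, so the decomposition has width 3, which upper-bounds the treewidth. For the lower bound, the 4 vertices {a, c, d, e} are pairwise adjacent, and any tree decomposition puts a clique entirely inside one bag — forcing width ≥ 3. The upper and lower bounds meet at 3, so that is the treewidth.

Treewidth 3.
One optimal decomposition is:
Bags: B1 = {b, c, d, e}  B2 = {a, c, d, e}
Tree: B1–B2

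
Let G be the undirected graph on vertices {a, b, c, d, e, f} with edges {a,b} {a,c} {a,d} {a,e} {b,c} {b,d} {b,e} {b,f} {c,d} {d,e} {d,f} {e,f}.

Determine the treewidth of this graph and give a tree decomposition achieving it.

Treewidth 3.
Bags: B1 = {a, b, c, d}  B2 = {a, b, d, e}  B3 = {b, d, e, f}
Tree: B1–B2, B2–B3

Every bag has size at most 4, so the width is 4 − 1 = 3 and tw(G) ≤ 3. On the other hand G contains the 4-clique {b, d, e, f}. A clique must lie in a single bag of any decomposition, so no decomposition can have width below 3. Therefore the treewidth is 3.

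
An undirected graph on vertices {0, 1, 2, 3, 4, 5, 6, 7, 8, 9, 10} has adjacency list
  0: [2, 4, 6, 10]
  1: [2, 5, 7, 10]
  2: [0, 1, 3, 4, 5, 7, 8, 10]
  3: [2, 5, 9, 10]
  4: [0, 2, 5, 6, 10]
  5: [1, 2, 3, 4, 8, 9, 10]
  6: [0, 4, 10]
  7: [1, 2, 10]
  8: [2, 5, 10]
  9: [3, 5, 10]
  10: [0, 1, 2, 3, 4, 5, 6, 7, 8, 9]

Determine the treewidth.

3

A width-3 tree decomposition is:
Bags: B1 = {1, 2, 5, 10}  B2 = {2, 4, 5, 10}  B3 = {2, 5, 8, 10}  B4 = {0, 2, 4, 10}  B5 = {1, 2, 7, 10}  B6 = {0, 4, 6, 10}  B7 = {2, 3, 5, 10}  B8 = {3, 5, 9, 10}
Tree: B1–B2, B2–B3, B2–B4, B1–B5, B4–B6, B3–B7, B7–B8
Each bag holds 4 vertices, so the decomposition has width 3, which upper-bounds the treewidth. Conversely, {3, 5, 9, 10} is a clique of size 4, and the vertices of any clique must share a bag in every tree decomposition; so some bag has ≥ 4 vertices and tw(G) ≥ 3. Therefore the treewidth is 3.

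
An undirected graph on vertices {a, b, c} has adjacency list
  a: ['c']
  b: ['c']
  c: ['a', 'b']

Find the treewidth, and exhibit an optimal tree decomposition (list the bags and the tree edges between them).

Each bag holds 2 vertices, so the decomposition has width 1, which upper-bounds the treewidth. Since G has at least one edge (e.g. b–c), it is not an edgeless graph, so tw(G) ≥ 1. Combining the bounds, tw(G) = 1.

Treewidth 1.
Bags: B1 = {b, c}  B2 = {a, c}
Tree: B1–B2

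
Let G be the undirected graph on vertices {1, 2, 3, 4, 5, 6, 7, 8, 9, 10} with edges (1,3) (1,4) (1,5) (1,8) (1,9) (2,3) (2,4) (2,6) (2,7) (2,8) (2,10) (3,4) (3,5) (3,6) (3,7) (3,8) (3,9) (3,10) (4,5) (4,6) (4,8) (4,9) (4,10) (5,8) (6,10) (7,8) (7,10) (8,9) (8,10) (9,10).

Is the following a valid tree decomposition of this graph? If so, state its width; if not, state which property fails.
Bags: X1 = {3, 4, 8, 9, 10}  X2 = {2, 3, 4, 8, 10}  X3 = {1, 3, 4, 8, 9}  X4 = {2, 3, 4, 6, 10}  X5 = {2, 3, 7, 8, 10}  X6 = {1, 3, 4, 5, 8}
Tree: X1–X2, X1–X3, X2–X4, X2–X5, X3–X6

Every vertex of G appears in some bag (union = {1, 2, 3, 4, 5, 6, 7, 8, 9, 10}); every edge is covered by a bag; and for each vertex v the set of bags containing v is connected in the bag tree. The decomposition is therefore valid. The largest bag has 5 vertices, so the width is 4.

Yes; width 4.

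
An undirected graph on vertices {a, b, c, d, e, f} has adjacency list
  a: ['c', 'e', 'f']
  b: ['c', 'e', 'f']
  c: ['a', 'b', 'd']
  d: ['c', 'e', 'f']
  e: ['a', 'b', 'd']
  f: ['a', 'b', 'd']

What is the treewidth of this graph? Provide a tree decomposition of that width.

Treewidth 3.
One optimal decomposition is:
Bags: B1 = {a, b, c, d}  B2 = {a, b, d, e}  B3 = {a, b, d, f}
Tree: B1–B2, B2–B3

Each bag holds 4 vertices, so the decomposition has width 3, which upper-bounds the treewidth. For the lower bound: the 4 vertex sets {a,c}, {b,e}, {d}, {f} are disjoint, each induces a connected subgraph, and every pair is joined by at least one edge of G. Contracting each set to a single vertex therefore yields K_{4} as a minor, and since treewidth is minor-monotone, tw(G) ≥ tw(K_{4}) = 3. The upper and lower bounds meet at 3, so that is the treewidth.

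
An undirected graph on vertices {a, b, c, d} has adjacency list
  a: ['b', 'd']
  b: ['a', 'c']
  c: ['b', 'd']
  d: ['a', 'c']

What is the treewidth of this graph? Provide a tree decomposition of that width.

Each bag holds 3 vertices, so the decomposition has width 2, which upper-bounds the treewidth. For the lower bound, G contains the cycle a–d–c–b–a, so G is not a forest; only forests have treewidth ≤ 1, hence tw(G) ≥ 2. Hence tw(G) = 2 exactly.

Treewidth 2.
One such decomposition:
Bags: B1 = {a, c, d}  B2 = {a, b, c}
Tree: B1–B2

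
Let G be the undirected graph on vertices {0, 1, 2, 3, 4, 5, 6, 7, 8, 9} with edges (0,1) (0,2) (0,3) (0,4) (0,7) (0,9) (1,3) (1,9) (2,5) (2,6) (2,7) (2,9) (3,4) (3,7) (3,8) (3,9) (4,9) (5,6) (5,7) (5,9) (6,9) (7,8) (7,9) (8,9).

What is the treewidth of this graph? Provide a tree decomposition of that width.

Every bag has size at most 4, so the width is 4 − 1 = 3 and tw(G) ≤ 3. Conversely, {0, 2, 7, 9} is a clique of size 4, and the vertices of any clique must share a bag in every tree decomposition; so some bag has ≥ 4 vertices and tw(G) ≥ 3. Therefore the treewidth is 3.

Treewidth 3.
One such decomposition:
Bags: B1 = {0, 3, 7, 9}  B2 = {0, 2, 7, 9}  B3 = {2, 5, 7, 9}  B4 = {3, 7, 8, 9}  B5 = {0, 3, 4, 9}  B6 = {2, 5, 6, 9}  B7 = {0, 1, 3, 9}
Tree: B1–B2, B2–B3, B1–B4, B1–B5, B3–B6, B5–B7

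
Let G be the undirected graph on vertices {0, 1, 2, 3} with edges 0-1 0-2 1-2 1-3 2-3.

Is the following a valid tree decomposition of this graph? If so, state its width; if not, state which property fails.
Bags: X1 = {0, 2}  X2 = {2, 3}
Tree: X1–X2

A tree decomposition must satisfy three properties: every vertex lies in some bag; for every edge, both endpoints lie together in some bag; and for every vertex, the bags containing it form a connected subtree. Here vertex 1 appears in no bag, so the decomposition is invalid.

No — vertex 1 appears in no bag.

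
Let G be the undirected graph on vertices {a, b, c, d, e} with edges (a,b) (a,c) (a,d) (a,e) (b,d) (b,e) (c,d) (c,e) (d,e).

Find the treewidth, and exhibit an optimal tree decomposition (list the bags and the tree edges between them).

Every bag has size at most 4, so the width is 4 − 1 = 3 and tw(G) ≤ 3. For the lower bound, the 4 vertices {a, c, d, e} are pairwise adjacent, and any tree decomposition puts a clique entirely inside one bag — forcing width ≥ 3. Hence tw(G) = 3 exactly.

Treewidth 3.
Bags: B1 = {a, c, d, e}  B2 = {a, b, d, e}
Tree: B1–B2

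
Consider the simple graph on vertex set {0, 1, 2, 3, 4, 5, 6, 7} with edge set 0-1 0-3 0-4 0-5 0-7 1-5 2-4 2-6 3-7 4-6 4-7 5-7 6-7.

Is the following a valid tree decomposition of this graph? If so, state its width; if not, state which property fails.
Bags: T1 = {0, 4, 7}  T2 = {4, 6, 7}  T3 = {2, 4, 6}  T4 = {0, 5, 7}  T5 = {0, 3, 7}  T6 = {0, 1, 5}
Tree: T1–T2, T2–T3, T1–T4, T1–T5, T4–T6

Vertex coverage: the bags together contain {0, 1, 2, 3, 4, 5, 6, 7}, the full vertex set. Edge coverage: each edge of G has both endpoints in at least one bag. Running intersection: for every vertex, the bags containing it form a connected subtree. All three properties hold, so this is a valid tree decomposition of width max|bag| − 1 = 2, and hence tw(G) ≤ 2.

Yes; width 2.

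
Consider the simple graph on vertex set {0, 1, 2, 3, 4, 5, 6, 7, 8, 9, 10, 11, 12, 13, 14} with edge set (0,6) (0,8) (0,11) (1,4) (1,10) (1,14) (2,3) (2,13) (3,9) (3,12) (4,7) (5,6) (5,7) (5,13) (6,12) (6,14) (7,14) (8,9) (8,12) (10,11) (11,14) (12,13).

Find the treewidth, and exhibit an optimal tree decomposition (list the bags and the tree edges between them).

Treewidth 3.
Bags: B1 = {2, 3, 9, 13}  B2 = {3, 9, 12, 13}  B3 = {8, 9, 12, 13}  B4 = {5, 8, 12, 13}  B5 = {5, 6, 8, 12}  B6 = {0, 5, 6, 8}  B7 = {0, 5, 6, 7}  B8 = {0, 6, 7, 14}  B9 = {0, 7, 11, 14}  B10 = {4, 7, 11, 14}  B11 = {1, 4, 11, 14}  B12 = {1, 4, 10, 11}
Tree: B1–B2, B2–B3, B3–B4, B4–B5, B5–B6, B6–B7, B7–B8, B8–B9, B9–B10, B10–B11, B11–B12

Every bag has size at most 4, so the width is 4 − 1 = 3 and tw(G) ≤ 3. For the lower bound: the 4 vertex sets {2,3,9}, {13}, {12}, {0,5,6,8} are disjoint, each induces a connected subgraph, and every pair is joined by at least one edge of G. Contracting each set to a single vertex therefore yields K_{4} as a minor, and since treewidth is minor-monotone, tw(G) ≥ tw(K_{4}) = 3. Hence tw(G) = 3 exactly.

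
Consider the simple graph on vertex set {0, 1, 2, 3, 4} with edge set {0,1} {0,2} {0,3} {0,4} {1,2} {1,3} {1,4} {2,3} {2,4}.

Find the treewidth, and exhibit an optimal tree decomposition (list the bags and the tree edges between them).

Treewidth 3.
One such decomposition:
Bags: B1 = {0, 1, 2, 4}  B2 = {0, 1, 2, 3}
Tree: B1–B2

The largest bag has 4 vertices, giving width 3; this decomposition certifies tw(G) ≤ 3. On the other hand G contains the 4-clique {0, 1, 2, 3}. A clique must lie in a single bag of any decomposition, so no decomposition can have width below 3. The upper and lower bounds meet at 3, so that is the treewidth.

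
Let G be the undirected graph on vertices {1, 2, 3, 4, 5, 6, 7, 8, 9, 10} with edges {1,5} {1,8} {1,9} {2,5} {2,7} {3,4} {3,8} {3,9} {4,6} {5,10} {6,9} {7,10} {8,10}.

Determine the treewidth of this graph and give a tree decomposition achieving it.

The largest bag has 3 vertices, giving width 2; this decomposition certifies tw(G) ≤ 2. For the lower bound, G contains the cycle 4–6–9–3–4, so G is not a forest; only forests have treewidth ≤ 1, hence tw(G) ≥ 2. Combining the bounds, tw(G) = 2.

Treewidth 2.
Bags: B1 = {3, 4, 6}  B2 = {3, 6, 9}  B3 = {3, 8, 9}  B4 = {1, 8, 9}  B5 = {1, 8, 10}  B6 = {1, 5, 10}  B7 = {5, 7, 10}  B8 = {2, 5, 7}
Tree: B1–B2, B2–B3, B3–B4, B4–B5, B5–B6, B6–B7, B7–B8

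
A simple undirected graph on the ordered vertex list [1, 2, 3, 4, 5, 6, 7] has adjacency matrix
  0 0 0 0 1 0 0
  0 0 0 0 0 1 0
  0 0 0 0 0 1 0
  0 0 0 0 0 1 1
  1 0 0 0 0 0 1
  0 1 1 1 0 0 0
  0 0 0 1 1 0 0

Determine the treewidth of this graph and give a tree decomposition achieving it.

Treewidth 1.
One such decomposition:
Bags: B1 = {4, 6}  B2 = {3, 6}  B3 = {4, 7}  B4 = {5, 7}  B5 = {1, 5}  B6 = {2, 6}
Tree: B1–B2, B1–B3, B3–B4, B4–B5, B1–B6

The largest bag has 2 vertices, giving width 1; this decomposition certifies tw(G) ≤ 1. G has an edge, so its treewidth is at least 1. Therefore the treewidth is 1.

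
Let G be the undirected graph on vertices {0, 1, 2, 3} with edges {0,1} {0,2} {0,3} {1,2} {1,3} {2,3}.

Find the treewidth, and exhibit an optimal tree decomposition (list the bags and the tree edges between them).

Treewidth 3.
Bags: B1 = {0, 1, 2, 3}
Tree: (single bag)

A single bag containing all 4 vertices is trivially a valid decomposition of width 3. Conversely, {0, 1, 2, 3} is a clique of size 4, and the vertices of any clique must share a bag in every tree decomposition; so some bag has ≥ 4 vertices and tw(G) ≥ 3. Hence tw(G) = 3 exactly.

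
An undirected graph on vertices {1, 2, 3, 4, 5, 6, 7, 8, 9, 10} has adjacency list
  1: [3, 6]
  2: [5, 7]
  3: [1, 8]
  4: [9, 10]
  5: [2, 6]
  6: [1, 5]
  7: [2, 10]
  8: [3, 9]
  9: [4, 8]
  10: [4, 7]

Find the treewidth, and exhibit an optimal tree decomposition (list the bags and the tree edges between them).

Treewidth 2.
Bags: B1 = {1, 3, 6}  B2 = {3, 6, 8}  B3 = {6, 8, 9}  B4 = {4, 6, 9}  B5 = {4, 6, 10}  B6 = {6, 7, 10}  B7 = {2, 6, 7}  B8 = {2, 5, 6}
Tree: B1–B2, B2–B3, B3–B4, B4–B5, B5–B6, B6–B7, B7–B8

Each bag holds 3 vertices, so the decomposition has width 2, which upper-bounds the treewidth. For the lower bound, G contains the cycle 6–1–3–8–9–4–10–7–2–5–6, so G is not a forest; only forests have treewidth ≤ 1, hence tw(G) ≥ 2. The upper and lower bounds meet at 2, so that is the treewidth.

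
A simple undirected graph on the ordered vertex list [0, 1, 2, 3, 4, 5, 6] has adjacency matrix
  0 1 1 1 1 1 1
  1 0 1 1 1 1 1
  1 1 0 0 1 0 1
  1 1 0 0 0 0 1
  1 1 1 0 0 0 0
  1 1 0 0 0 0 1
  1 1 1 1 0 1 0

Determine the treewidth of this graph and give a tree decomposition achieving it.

Treewidth 3.
One such decomposition:
Bags: B1 = {0, 1, 2, 6}  B2 = {0, 1, 3, 6}  B3 = {0, 1, 2, 4}  B4 = {0, 1, 5, 6}
Tree: B1–B2, B1–B3, B1–B4

Every bag has size at most 4, so the width is 4 − 1 = 3 and tw(G) ≤ 3. Conversely, {0, 1, 2, 4} is a clique of size 4, and the vertices of any clique must share a bag in every tree decomposition; so some bag has ≥ 4 vertices and tw(G) ≥ 3. Therefore the treewidth is 3.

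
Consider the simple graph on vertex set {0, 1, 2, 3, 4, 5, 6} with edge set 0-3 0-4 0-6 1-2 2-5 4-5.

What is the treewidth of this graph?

1

A width-1 tree decomposition is:
Bags: B1 = {4, 5}  B2 = {0, 4}  B3 = {2, 5}  B4 = {0, 6}  B5 = {1, 2}  B6 = {0, 3}
Tree: B1–B2, B1–B3, B2–B4, B3–B5, B4–B6
Every bag has size at most 2, so the width is 2 − 1 = 1 and tw(G) ≤ 1. G has an edge, so its treewidth is at least 1. Combining the bounds, tw(G) = 1.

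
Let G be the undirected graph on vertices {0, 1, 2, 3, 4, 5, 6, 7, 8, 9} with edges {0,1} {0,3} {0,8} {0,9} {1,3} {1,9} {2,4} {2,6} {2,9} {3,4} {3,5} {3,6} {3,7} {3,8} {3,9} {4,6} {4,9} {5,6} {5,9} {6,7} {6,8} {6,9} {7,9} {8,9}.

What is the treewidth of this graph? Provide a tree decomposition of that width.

Treewidth 3.
One optimal decomposition is:
Bags: B1 = {3, 6, 8, 9}  B2 = {3, 4, 6, 9}  B3 = {0, 3, 8, 9}  B4 = {0, 1, 3, 9}  B5 = {2, 4, 6, 9}  B6 = {3, 5, 6, 9}  B7 = {3, 6, 7, 9}
Tree: B1–B2, B1–B3, B3–B4, B2–B5, B1–B6, B1–B7

The largest bag has 4 vertices, giving width 3; this decomposition certifies tw(G) ≤ 3. For the lower bound, the 4 vertices {2, 4, 6, 9} are pairwise adjacent, and any tree decomposition puts a clique entirely inside one bag — forcing width ≥ 3. Combining the bounds, tw(G) = 3.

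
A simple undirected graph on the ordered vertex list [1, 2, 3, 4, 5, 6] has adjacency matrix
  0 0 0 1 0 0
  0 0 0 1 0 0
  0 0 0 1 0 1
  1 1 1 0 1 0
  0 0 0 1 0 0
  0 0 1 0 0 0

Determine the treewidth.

1

A width-1 tree decomposition is:
Bags: B1 = {4, 5}  B2 = {3, 4}  B3 = {2, 4}  B4 = {3, 6}  B5 = {1, 4}
Tree: B1–B2, B2–B3, B2–B4, B2–B5
The largest bag has 2 vertices, giving width 1; this decomposition certifies tw(G) ≤ 1. Any graph with an edge has treewidth ≥ 1, and G has the edge 5–4. Therefore the treewidth is 1.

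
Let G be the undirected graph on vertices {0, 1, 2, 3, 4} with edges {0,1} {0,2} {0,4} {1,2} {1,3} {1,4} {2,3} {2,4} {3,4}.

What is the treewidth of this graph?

A width-3 tree decomposition is:
Bags: B1 = {1, 2, 3, 4}  B2 = {0, 1, 2, 4}
Tree: B1–B2
The largest bag has 4 vertices, giving width 3; this decomposition certifies tw(G) ≤ 3. On the other hand G contains the 4-clique {0, 1, 2, 4}. A clique must lie in a single bag of any decomposition, so no decomposition can have width below 3. Hence tw(G) = 3 exactly.

3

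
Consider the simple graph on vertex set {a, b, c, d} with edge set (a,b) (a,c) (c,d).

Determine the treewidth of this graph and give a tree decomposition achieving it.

The largest bag has 2 vertices, giving width 1; this decomposition certifies tw(G) ≤ 1. Since G has at least one edge (e.g. d–c), it is not an edgeless graph, so tw(G) ≥ 1. The upper and lower bounds meet at 1, so that is the treewidth.

Treewidth 1.
One optimal decomposition is:
Bags: B1 = {c, d}  B2 = {a, c}  B3 = {a, b}
Tree: B1–B2, B2–B3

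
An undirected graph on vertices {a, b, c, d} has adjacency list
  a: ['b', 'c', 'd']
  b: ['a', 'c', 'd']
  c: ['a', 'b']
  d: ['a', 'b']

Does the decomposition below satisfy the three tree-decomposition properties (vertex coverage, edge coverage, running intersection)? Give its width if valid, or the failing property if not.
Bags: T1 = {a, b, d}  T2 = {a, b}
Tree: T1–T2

No — vertex c appears in no bag.

A tree decomposition must satisfy three properties: every vertex lies in some bag; for every edge, both endpoints lie together in some bag; and for every vertex, the bags containing it form a connected subtree. Here vertex c appears in no bag, so the decomposition is invalid.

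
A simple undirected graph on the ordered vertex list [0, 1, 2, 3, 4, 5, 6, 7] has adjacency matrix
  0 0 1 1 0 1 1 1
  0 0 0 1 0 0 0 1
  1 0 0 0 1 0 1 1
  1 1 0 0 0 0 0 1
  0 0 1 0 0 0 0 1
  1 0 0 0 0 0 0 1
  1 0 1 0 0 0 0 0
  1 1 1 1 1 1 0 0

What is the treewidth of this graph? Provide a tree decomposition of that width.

Every bag has size at most 3, so the width is 3 − 1 = 2 and tw(G) ≤ 2. On the other hand G contains the 3-clique {0, 2, 6}. A clique must lie in a single bag of any decomposition, so no decomposition can have width below 2. The upper and lower bounds meet at 2, so that is the treewidth.

Treewidth 2.
One optimal decomposition is:
Bags: B1 = {0, 2, 7}  B2 = {0, 3, 7}  B3 = {0, 2, 6}  B4 = {0, 5, 7}  B5 = {1, 3, 7}  B6 = {2, 4, 7}
Tree: B1–B2, B1–B3, B1–B4, B2–B5, B1–B6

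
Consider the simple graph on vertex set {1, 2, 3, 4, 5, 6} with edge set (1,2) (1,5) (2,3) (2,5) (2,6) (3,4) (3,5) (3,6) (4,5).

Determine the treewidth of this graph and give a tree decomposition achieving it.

Treewidth 2.
One optimal decomposition is:
Bags: B1 = {2, 3, 6}  B2 = {2, 3, 5}  B3 = {3, 4, 5}  B4 = {1, 2, 5}
Tree: B1–B2, B2–B3, B2–B4

The largest bag has 3 vertices, giving width 2; this decomposition certifies tw(G) ≤ 2. Conversely, {1, 2, 5} is a clique of size 3, and the vertices of any clique must share a bag in every tree decomposition; so some bag has ≥ 3 vertices and tw(G) ≥ 2. Combining the bounds, tw(G) = 2.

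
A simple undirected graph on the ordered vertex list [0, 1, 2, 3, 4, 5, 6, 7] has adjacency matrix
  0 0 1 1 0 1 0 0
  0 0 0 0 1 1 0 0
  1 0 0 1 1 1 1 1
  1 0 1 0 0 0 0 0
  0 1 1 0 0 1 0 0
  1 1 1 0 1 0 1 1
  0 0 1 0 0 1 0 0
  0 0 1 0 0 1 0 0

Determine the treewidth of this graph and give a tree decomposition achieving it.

Treewidth 2.
One optimal decomposition is:
Bags: B1 = {2, 5, 6}  B2 = {2, 4, 5}  B3 = {0, 2, 5}  B4 = {1, 4, 5}  B5 = {2, 5, 7}  B6 = {0, 2, 3}
Tree: B1–B2, B1–B3, B2–B4, B2–B5, B3–B6

The largest bag has 3 vertices, giving width 2; this decomposition certifies tw(G) ≤ 2. Conversely, {1, 4, 5} is a clique of size 3, and the vertices of any clique must share a bag in every tree decomposition; so some bag has ≥ 3 vertices and tw(G) ≥ 2. Combining the bounds, tw(G) = 2.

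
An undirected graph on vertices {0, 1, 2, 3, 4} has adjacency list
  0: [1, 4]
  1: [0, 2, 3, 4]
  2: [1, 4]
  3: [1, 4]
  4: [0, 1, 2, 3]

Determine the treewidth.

2

A width-2 tree decomposition is:
Bags: B1 = {1, 2, 4}  B2 = {0, 1, 4}  B3 = {1, 3, 4}
Tree: B1–B2, B2–B3
Each bag holds 3 vertices, so the decomposition has width 2, which upper-bounds the treewidth. On the other hand G contains the 3-clique {0, 1, 4}. A clique must lie in a single bag of any decomposition, so no decomposition can have width below 2. Hence tw(G) = 2 exactly.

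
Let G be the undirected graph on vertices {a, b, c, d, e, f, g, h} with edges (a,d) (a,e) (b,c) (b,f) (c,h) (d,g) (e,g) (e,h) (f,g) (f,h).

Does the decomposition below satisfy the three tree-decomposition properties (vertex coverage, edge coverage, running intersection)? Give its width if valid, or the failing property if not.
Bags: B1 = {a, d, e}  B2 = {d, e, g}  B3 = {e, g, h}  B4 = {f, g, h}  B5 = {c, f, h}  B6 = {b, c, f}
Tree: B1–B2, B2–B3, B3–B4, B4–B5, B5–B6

Checking the three conditions: (i) the bags cover all of {a, b, c, d, e, f, g, h}; (ii) for each edge, some bag contains both endpoints; (iii) the bags containing any fixed vertex form a subtree. All hold, so the decomposition is valid with width 3 − 1 = 2.

Yes; width 2.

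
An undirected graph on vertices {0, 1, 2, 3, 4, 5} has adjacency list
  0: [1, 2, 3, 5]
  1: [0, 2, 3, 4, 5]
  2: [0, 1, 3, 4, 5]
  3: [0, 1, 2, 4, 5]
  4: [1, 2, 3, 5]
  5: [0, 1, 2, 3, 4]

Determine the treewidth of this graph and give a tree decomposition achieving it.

Every bag has size at most 5, so the width is 5 − 1 = 4 and tw(G) ≤ 4. On the other hand G contains the 5-clique {0, 1, 2, 3, 5}. A clique must lie in a single bag of any decomposition, so no decomposition can have width below 4. Hence tw(G) = 4 exactly.

Treewidth 4.
One such decomposition:
Bags: B1 = {1, 2, 3, 4, 5}  B2 = {0, 1, 2, 3, 5}
Tree: B1–B2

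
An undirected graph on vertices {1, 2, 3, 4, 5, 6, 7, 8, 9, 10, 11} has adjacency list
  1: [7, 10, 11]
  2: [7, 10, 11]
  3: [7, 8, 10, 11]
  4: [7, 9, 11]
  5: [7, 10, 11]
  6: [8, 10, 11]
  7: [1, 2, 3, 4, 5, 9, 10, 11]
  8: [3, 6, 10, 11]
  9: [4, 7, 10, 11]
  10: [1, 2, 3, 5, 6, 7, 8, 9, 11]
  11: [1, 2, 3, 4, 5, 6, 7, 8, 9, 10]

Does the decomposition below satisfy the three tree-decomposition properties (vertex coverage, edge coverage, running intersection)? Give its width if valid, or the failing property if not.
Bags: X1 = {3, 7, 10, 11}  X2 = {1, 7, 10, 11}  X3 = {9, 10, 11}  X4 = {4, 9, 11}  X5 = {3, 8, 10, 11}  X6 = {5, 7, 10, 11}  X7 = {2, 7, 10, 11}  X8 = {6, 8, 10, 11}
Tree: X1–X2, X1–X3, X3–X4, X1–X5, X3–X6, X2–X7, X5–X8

No — edge (7,9) lies in no bag.

A tree decomposition must satisfy three properties: every vertex lies in some bag; for every edge, both endpoints lie together in some bag; and for every vertex, the bags containing it form a connected subtree. Here edge (7,9) lies in no bag, so the decomposition is invalid.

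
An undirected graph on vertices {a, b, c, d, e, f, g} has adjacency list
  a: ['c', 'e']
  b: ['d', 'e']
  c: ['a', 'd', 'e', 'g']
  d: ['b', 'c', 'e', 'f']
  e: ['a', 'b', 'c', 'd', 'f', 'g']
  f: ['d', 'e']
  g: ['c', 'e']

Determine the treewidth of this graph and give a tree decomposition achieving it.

Treewidth 2.
One optimal decomposition is:
Bags: B1 = {c, d, e}  B2 = {d, e, f}  B3 = {a, c, e}  B4 = {b, d, e}  B5 = {c, e, g}
Tree: B1–B2, B1–B3, B2–B4, B3–B5

Every bag has size at most 3, so the width is 3 − 1 = 2 and tw(G) ≤ 2. For the lower bound, the 3 vertices {c, d, e} are pairwise adjacent, and any tree decomposition puts a clique entirely inside one bag — forcing width ≥ 2. Hence tw(G) = 2 exactly.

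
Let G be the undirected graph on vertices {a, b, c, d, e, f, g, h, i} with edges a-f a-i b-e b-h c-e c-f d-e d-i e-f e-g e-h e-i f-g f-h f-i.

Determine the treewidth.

A width-2 tree decomposition is:
Bags: B1 = {e, f, h}  B2 = {e, f, i}  B3 = {d, e, i}  B4 = {e, f, g}  B5 = {b, e, h}  B6 = {c, e, f}  B7 = {a, f, i}
Tree: B1–B2, B2–B3, B2–B4, B1–B5, B4–B6, B2–B7
Each bag holds 3 vertices, so the decomposition has width 2, which upper-bounds the treewidth. Conversely, {d, e, i} is a clique of size 3, and the vertices of any clique must share a bag in every tree decomposition; so some bag has ≥ 3 vertices and tw(G) ≥ 2. Therefore the treewidth is 2.

2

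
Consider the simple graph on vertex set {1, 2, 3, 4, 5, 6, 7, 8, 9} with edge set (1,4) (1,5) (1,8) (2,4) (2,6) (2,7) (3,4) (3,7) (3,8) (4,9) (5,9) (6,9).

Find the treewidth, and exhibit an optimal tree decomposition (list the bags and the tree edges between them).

The largest bag has 4 vertices, giving width 3; this decomposition certifies tw(G) ≤ 3. For the lower bound: the 4 vertex sets {3,7,8}, {1}, {4}, {2,5,6,9} are disjoint, each induces a connected subgraph, and every pair is joined by at least one edge of G. Contracting each set to a single vertex therefore yields K_{4} as a minor, and since treewidth is minor-monotone, tw(G) ≥ tw(K_{4}) = 3. The upper and lower bounds meet at 3, so that is the treewidth.

Treewidth 3.
One such decomposition:
Bags: B1 = {1, 3, 7, 8}  B2 = {1, 3, 4, 7}  B3 = {1, 2, 4, 7}  B4 = {1, 2, 4, 5}  B5 = {2, 4, 5, 9}  B6 = {2, 5, 6, 9}
Tree: B1–B2, B2–B3, B3–B4, B4–B5, B5–B6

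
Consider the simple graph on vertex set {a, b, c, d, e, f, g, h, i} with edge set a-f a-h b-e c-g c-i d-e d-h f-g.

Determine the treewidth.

A width-1 tree decomposition is:
Bags: B1 = {c, i}  B2 = {c, g}  B3 = {f, g}  B4 = {a, f}  B5 = {a, h}  B6 = {d, h}  B7 = {d, e}  B8 = {b, e}
Tree: B1–B2, B2–B3, B3–B4, B4–B5, B5–B6, B6–B7, B7–B8
The largest bag has 2 vertices, giving width 1; this decomposition certifies tw(G) ≤ 1. Any graph with an edge has treewidth ≥ 1, and G has the edge i–c. Hence tw(G) = 1 exactly.

1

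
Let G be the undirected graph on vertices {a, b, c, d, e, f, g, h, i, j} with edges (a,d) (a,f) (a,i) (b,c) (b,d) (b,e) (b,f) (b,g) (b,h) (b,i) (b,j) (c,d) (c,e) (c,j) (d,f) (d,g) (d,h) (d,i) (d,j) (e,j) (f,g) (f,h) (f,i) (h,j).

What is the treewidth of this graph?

3

A width-3 tree decomposition is:
Bags: B1 = {b, c, d, j}  B2 = {b, d, h, j}  B3 = {b, d, f, h}  B4 = {b, c, e, j}  B5 = {b, d, f, i}  B6 = {b, d, f, g}  B7 = {a, d, f, i}
Tree: B1–B2, B2–B3, B1–B4, B3–B5, B5–B6, B5–B7
Every bag has size at most 4, so the width is 4 − 1 = 3 and tw(G) ≤ 3. Conversely, {a, d, f, i} is a clique of size 4, and the vertices of any clique must share a bag in every tree decomposition; so some bag has ≥ 4 vertices and tw(G) ≥ 3. Therefore the treewidth is 3.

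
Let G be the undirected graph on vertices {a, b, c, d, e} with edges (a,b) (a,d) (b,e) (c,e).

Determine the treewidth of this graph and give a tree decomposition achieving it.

Treewidth 1.
Bags: B1 = {c, e}  B2 = {b, e}  B3 = {a, b}  B4 = {a, d}
Tree: B1–B2, B2–B3, B3–B4

Each bag holds 2 vertices, so the decomposition has width 1, which upper-bounds the treewidth. Any graph with an edge has treewidth ≥ 1, and G has the edge c–e. Therefore the treewidth is 1.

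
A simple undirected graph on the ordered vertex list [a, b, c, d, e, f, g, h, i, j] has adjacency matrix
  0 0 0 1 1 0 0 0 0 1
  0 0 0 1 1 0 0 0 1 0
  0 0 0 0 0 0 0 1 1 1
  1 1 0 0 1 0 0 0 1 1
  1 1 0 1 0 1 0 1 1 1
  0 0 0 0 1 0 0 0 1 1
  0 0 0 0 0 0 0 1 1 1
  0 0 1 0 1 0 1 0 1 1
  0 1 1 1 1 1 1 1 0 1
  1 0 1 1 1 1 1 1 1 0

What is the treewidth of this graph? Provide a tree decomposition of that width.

Each bag holds 4 vertices, so the decomposition has width 3, which upper-bounds the treewidth. Conversely, {a, d, e, j} is a clique of size 4, and the vertices of any clique must share a bag in every tree decomposition; so some bag has ≥ 4 vertices and tw(G) ≥ 3. Combining the bounds, tw(G) = 3.

Treewidth 3.
One such decomposition:
Bags: B1 = {e, h, i, j}  B2 = {g, h, i, j}  B3 = {d, e, i, j}  B4 = {c, h, i, j}  B5 = {b, d, e, i}  B6 = {a, d, e, j}  B7 = {e, f, i, j}
Tree: B1–B2, B1–B3, B1–B4, B3–B5, B3–B6, B1–B7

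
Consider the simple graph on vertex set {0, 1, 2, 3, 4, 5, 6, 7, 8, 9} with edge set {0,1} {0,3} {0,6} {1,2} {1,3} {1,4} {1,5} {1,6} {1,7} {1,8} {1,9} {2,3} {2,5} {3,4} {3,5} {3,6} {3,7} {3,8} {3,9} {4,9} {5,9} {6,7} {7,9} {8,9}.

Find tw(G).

A width-3 tree decomposition is:
Bags: B1 = {1, 3, 5, 9}  B2 = {1, 3, 4, 9}  B3 = {1, 2, 3, 5}  B4 = {1, 3, 7, 9}  B5 = {1, 3, 8, 9}  B6 = {1, 3, 6, 7}  B7 = {0, 1, 3, 6}
Tree: B1–B2, B1–B3, B2–B4, B2–B5, B4–B6, B6–B7
Every bag has size at most 4, so the width is 4 − 1 = 3 and tw(G) ≤ 3. For the lower bound, the 4 vertices {0, 1, 3, 6} are pairwise adjacent, and any tree decomposition puts a clique entirely inside one bag — forcing width ≥ 3. Therefore the treewidth is 3.

3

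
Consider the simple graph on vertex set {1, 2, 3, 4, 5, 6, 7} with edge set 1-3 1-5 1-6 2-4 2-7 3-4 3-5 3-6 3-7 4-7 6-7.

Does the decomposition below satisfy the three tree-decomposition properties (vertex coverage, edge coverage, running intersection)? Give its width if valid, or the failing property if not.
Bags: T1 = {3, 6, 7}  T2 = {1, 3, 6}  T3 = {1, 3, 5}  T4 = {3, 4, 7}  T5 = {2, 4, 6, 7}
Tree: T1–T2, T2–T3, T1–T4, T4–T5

No — bags containing vertex 6 are not connected in the tree.

A tree decomposition must satisfy three properties: every vertex lies in some bag; for every edge, both endpoints lie together in some bag; and for every vertex, the bags containing it form a connected subtree. Here bags containing vertex 6 are not connected in the tree, so the decomposition is invalid.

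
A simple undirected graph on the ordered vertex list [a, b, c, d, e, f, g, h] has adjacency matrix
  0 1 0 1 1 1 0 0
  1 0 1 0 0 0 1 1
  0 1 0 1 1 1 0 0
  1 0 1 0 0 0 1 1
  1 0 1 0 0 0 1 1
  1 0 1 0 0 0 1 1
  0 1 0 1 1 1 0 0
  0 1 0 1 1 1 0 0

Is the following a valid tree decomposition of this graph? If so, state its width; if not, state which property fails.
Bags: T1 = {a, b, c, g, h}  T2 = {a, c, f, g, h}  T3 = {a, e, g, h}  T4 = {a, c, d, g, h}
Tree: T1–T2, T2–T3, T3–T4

No — edge (c,e) lies in no bag.

A tree decomposition must satisfy three properties: every vertex lies in some bag; for every edge, both endpoints lie together in some bag; and for every vertex, the bags containing it form a connected subtree. Here edge (c,e) lies in no bag, so the decomposition is invalid.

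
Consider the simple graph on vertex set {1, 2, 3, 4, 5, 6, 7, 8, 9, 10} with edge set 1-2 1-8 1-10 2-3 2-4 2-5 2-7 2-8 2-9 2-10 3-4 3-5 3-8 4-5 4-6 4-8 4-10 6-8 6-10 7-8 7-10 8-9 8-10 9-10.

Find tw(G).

3

A width-3 tree decomposition is:
Bags: B1 = {2, 3, 4, 8}  B2 = {2, 3, 4, 5}  B3 = {2, 4, 8, 10}  B4 = {2, 7, 8, 10}  B5 = {4, 6, 8, 10}  B6 = {2, 8, 9, 10}  B7 = {1, 2, 8, 10}
Tree: B1–B2, B1–B3, B3–B4, B3–B5, B4–B6, B3–B7
Every bag has size at most 4, so the width is 4 − 1 = 3 and tw(G) ≤ 3. Conversely, {1, 2, 8, 10} is a clique of size 4, and the vertices of any clique must share a bag in every tree decomposition; so some bag has ≥ 4 vertices and tw(G) ≥ 3. Hence tw(G) = 3 exactly.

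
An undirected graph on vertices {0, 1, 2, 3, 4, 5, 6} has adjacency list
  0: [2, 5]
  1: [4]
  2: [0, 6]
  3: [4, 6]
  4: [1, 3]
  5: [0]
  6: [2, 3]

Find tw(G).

A width-1 tree decomposition is:
Bags: B1 = {0, 5}  B2 = {0, 2}  B3 = {2, 6}  B4 = {3, 6}  B5 = {3, 4}  B6 = {1, 4}
Tree: B1–B2, B2–B3, B3–B4, B4–B5, B5–B6
Every bag has size at most 2, so the width is 2 − 1 = 1 and tw(G) ≤ 1. Any graph with an edge has treewidth ≥ 1, and G has the edge 5–0. Combining the bounds, tw(G) = 1.

1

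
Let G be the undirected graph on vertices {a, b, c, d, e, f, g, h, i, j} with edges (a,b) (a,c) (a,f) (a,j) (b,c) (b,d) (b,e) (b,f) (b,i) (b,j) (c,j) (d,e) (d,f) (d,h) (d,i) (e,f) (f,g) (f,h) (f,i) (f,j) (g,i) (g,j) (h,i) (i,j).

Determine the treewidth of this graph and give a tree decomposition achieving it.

The largest bag has 4 vertices, giving width 3; this decomposition certifies tw(G) ≤ 3. For the lower bound, the 4 vertices {a, b, c, j} are pairwise adjacent, and any tree decomposition puts a clique entirely inside one bag — forcing width ≥ 3. The upper and lower bounds meet at 3, so that is the treewidth.

Treewidth 3.
One such decomposition:
Bags: B1 = {b, f, i, j}  B2 = {b, d, f, i}  B3 = {f, g, i, j}  B4 = {d, f, h, i}  B5 = {a, b, f, j}  B6 = {a, b, c, j}  B7 = {b, d, e, f}
Tree: B1–B2, B1–B3, B2–B4, B1–B5, B5–B6, B2–B7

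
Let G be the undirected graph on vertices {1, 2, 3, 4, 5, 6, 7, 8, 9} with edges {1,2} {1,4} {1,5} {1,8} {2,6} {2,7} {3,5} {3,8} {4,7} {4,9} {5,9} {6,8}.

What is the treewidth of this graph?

A width-3 tree decomposition is:
Bags: B1 = {3, 5, 8, 9}  B2 = {1, 5, 8, 9}  B3 = {1, 4, 8, 9}  B4 = {1, 4, 6, 8}  B5 = {1, 2, 4, 6}  B6 = {2, 4, 6, 7}
Tree: B1–B2, B2–B3, B3–B4, B4–B5, B5–B6
Each bag holds 4 vertices, so the decomposition has width 3, which upper-bounds the treewidth. For the lower bound: the 4 vertex sets {3,5,9}, {8}, {1}, {2,4,6,7} are disjoint, each induces a connected subgraph, and every pair is joined by at least one edge of G. Contracting each set to a single vertex therefore yields K_{4} as a minor, and since treewidth is minor-monotone, tw(G) ≥ tw(K_{4}) = 3. Combining the bounds, tw(G) = 3.

3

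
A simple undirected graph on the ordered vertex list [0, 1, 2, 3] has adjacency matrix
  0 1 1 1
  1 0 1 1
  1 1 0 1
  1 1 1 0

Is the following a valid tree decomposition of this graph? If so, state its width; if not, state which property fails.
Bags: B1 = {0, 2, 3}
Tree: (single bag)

No — vertex 1 appears in no bag.

A tree decomposition must satisfy three properties: every vertex lies in some bag; for every edge, both endpoints lie together in some bag; and for every vertex, the bags containing it form a connected subtree. Here vertex 1 appears in no bag, so the decomposition is invalid.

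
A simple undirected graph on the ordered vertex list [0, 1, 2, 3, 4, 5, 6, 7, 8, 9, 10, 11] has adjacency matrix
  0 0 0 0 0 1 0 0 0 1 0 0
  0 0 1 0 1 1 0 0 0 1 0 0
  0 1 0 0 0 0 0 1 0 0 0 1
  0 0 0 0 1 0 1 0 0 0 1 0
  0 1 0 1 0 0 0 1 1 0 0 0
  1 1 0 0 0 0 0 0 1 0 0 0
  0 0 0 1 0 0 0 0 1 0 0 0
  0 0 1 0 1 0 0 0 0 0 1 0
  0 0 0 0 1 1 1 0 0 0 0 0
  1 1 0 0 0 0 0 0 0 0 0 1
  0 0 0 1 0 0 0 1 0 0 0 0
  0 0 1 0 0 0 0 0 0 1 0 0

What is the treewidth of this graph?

3

A width-3 tree decomposition is:
Bags: B1 = {3, 6, 8, 10}  B2 = {3, 4, 8, 10}  B3 = {4, 7, 8, 10}  B4 = {4, 5, 7, 8}  B5 = {1, 4, 5, 7}  B6 = {1, 2, 5, 7}  B7 = {0, 1, 2, 5}  B8 = {0, 1, 2, 9}  B9 = {0, 2, 9, 11}
Tree: B1–B2, B2–B3, B3–B4, B4–B5, B5–B6, B6–B7, B7–B8, B8–B9
Every bag has size at most 4, so the width is 4 − 1 = 3 and tw(G) ≤ 3. For the lower bound: the 4 vertex sets {3,6,10}, {8}, {4}, {1,2,5,7} are disjoint, each induces a connected subgraph, and every pair is joined by at least one edge of G. Contracting each set to a single vertex therefore yields K_{4} as a minor, and since treewidth is minor-monotone, tw(G) ≥ tw(K_{4}) = 3. Therefore the treewidth is 3.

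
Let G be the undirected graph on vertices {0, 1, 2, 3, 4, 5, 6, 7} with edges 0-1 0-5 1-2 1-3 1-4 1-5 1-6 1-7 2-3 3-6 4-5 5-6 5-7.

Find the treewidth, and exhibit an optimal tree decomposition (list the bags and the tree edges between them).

Every bag has size at most 3, so the width is 3 − 1 = 2 and tw(G) ≤ 2. On the other hand G contains the 3-clique {1, 2, 3}. A clique must lie in a single bag of any decomposition, so no decomposition can have width below 2. Combining the bounds, tw(G) = 2.

Treewidth 2.
Bags: B1 = {0, 1, 5}  B2 = {1, 5, 6}  B3 = {1, 3, 6}  B4 = {1, 2, 3}  B5 = {1, 5, 7}  B6 = {1, 4, 5}
Tree: B1–B2, B2–B3, B3–B4, B2–B5, B5–B6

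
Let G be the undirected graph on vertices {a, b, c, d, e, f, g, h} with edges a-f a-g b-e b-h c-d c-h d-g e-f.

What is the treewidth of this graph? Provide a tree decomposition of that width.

Treewidth 2.
One optimal decomposition is:
Bags: B1 = {b, e, h}  B2 = {e, f, h}  B3 = {a, f, h}  B4 = {a, g, h}  B5 = {d, g, h}  B6 = {c, d, h}
Tree: B1–B2, B2–B3, B3–B4, B4–B5, B5–B6

Every bag has size at most 3, so the width is 3 − 1 = 2 and tw(G) ≤ 2. Since h–b–e–f–a–g–d–c–h is a cycle in G, G is not acyclic. Forests are exactly the graphs of treewidth ≤ 1, so tw(G) ≥ 2. Therefore the treewidth is 2.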